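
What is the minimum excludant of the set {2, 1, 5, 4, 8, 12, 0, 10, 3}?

6

The values 0, 1, 2, 3, 4, 5 are all present; 6 is the first non-negative integer missing from the set.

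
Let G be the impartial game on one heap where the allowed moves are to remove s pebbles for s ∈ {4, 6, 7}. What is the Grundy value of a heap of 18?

Grundy values for subtraction set {4, 6, 7}:
k:     0  1  2  3  4  5  6  7  8  9 10 11 12 13 14 15 16 17 18
g(k):  0  0  0  0  1  1  1  1  2  2  2  0  0  0  0  1  1  1  1
So g(18) = 1.

1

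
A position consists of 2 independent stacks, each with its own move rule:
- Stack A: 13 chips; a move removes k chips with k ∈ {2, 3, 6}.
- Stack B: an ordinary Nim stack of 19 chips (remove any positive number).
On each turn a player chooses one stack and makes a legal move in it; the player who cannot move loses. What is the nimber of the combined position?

17

Build the Grundy sequence for stack A with g(k) = mex{g(k−s) : s ∈ {2, 3, 6}, s ≤ k}:
k:     0  1  2  3  4  5  6  7  8  9 10 11 12 13
g(k):  0  0  1  1  2  0  3  1  2  0  0  1  1  2
So g(13) = 2.
Stack B is a plain Nim stack of size 19, so its Grundy value is 19.
By the Sprague-Grundy theorem, the Grundy value of a sum of independent games is the XOR of the component values.
Combined value = 2 ⊕ 19 = 17.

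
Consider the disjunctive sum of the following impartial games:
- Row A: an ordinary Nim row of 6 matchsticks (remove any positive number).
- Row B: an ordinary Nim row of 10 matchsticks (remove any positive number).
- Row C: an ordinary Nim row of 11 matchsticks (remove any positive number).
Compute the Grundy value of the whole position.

Row A is a plain Nim row of size 6, so its Grundy value is 6.
Row B is a plain Nim row of size 10, so its Grundy value is 10.
Row C is a plain Nim row of size 11, so its Grundy value is 11.
The value of a disjunctive sum is the nim-sum of the parts.
Combined value = 6 ⊕ 10 ⊕ 11 = 7.

7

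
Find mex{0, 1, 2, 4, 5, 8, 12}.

3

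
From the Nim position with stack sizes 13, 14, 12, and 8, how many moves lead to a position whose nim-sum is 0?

3

Compute the nim-sum pairwise:
13 XOR 14 = 3
3 XOR 12 = 15
15 XOR 8 = 7
The overall nim-sum is X = 7. A stack of size p has a winning move iff p XOR X < p (reduce it to p XOR X).
  13: 13 XOR 7 = 10 < 13 — winning move (to 10).
  14: 14 XOR 7 = 9 < 14 — winning move (to 9).
  12: 12 XOR 7 = 11 < 12 — winning move (to 11).
  8: 8 XOR 7 = 15 ≥ 8 — no move.
That gives 3 winning moves.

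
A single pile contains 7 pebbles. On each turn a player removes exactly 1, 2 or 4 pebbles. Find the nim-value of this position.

Compute g(0), g(1), … for moves {1, 2, 4}:
k:     0  1  2  3  4  5  6  7
g(k):  0  1  2  0  1  2  0  1
So g(7) = 1.

1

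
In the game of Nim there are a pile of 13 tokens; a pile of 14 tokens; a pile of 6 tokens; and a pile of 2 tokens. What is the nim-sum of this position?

7

Compute the nim-sum pairwise:
13 XOR 14 = 3
3 XOR 6 = 5
5 XOR 2 = 7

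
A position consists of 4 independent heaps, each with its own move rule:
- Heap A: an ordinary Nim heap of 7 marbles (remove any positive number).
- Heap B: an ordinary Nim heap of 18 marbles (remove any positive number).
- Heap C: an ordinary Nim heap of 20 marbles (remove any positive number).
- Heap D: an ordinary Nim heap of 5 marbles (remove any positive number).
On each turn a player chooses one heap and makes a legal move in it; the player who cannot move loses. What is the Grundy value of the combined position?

4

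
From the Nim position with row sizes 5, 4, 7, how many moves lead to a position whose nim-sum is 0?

In binary:
  101  (5)
  100  (4)
  111  (7)
  ---
  110  (6)
The overall nim-sum is X = 6. A row of size p has a winning move iff p XOR X < p (reduce it to p XOR X).
  5: 5 XOR 6 = 3 < 5 — winning move (to 3).
  4: 4 XOR 6 = 2 < 4 — winning move (to 2).
  7: 7 XOR 6 = 1 < 7 — winning move (to 1).
That gives 3 winning moves.

3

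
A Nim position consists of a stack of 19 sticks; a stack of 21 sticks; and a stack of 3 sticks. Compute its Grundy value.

5

Compute the nim-sum pairwise:
19 ^ 21 = 6
6 ^ 3 = 5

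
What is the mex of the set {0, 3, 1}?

The values 0, 1 are all present; 2 is the first non-negative integer missing from the set.

2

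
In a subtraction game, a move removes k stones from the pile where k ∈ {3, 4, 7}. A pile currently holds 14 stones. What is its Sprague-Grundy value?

Grundy values for subtraction set {3, 4, 7}:
g(0) = mex{} = 0
g(1) = mex{} = 0
g(2) = mex{} = 0
g(3) = mex{0} = 1
g(4) = mex{0} = 1
g(5) = mex{0} = 1
g(6) = mex{0,1} = 2
g(7) = mex{0,1} = 2
g(8) = mex{0,1} = 2
g(9) = mex{0,1,2} = 3
g(10) = mex{1,2} = 0
g(11) = mex{1,2} = 0
g(12) = mex{1,2,3} = 0
g(13) = mex{0,2,3} = 1
g(14) = mex{0,2} = 1
So g(14) = 1.

1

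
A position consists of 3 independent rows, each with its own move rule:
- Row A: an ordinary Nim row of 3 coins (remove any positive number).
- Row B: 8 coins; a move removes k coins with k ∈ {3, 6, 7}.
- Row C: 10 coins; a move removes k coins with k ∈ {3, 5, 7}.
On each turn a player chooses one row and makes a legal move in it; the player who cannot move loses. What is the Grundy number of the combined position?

1

Row A is a plain Nim row of size 3, so its Grundy value is 3.
For row B, compute g(0), g(1), … with moves {3, 6, 7}:
k:     0  1  2  3  4  5  6  7  8
g(k):  0  0  0  1  1  1  2  2  2
So g(8) = 2.
For row C, compute g(0), g(1), … with moves {3, 5, 7}:
g(0) = mex{} = 0
g(1) = mex{} = 0
g(2) = mex{} = 0
g(3) = mex{0} = 1
g(4) = mex{0} = 1
g(5) = mex{0} = 1
g(6) = mex{0,1} = 2
g(7) = mex{0,1} = 2
g(8) = mex{0,1} = 2
g(9) = mex{0,1,2} = 3
g(10) = mex{1,2} = 0
So g(10) = 0.
By the Sprague-Grundy theorem, the Grundy value of a sum of independent games is the XOR of the component values.
Combined value = 3 XOR 2 XOR 0 = 1.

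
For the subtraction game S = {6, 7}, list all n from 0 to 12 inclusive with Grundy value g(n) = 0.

0, 1, 2, 3, 4, 5

Build the Grundy sequence with g(k) = mex{g(k−s) : s ∈ {6, 7}, s ≤ k}:
k:     0  1  2  3  4  5  6  7  8  9 10 11 12
g(k):  0  0  0  0  0  0  1  1  1  1  1  1  2
The P-positions (g = 0) in 0..12 are 0, 1, 2, 3, 4, 5.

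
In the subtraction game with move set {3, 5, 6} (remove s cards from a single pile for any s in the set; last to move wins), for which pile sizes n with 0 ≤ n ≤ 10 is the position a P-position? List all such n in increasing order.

0, 1, 2, 9, 10

Compute g(0), g(1), … for moves {3, 5, 6}:
g(0) = mex{} = 0
g(1) = mex{} = 0
g(2) = mex{} = 0
g(3) = mex{0} = 1
g(4) = mex{0} = 1
g(5) = mex{0} = 1
g(6) = mex{0,1} = 2
g(7) = mex{0,1} = 2
g(8) = mex{0,1} = 2
g(9) = mex{1,2} = 0
g(10) = mex{1,2} = 0
The P-positions (g = 0) in 0..10 are 0, 1, 2, 9, 10.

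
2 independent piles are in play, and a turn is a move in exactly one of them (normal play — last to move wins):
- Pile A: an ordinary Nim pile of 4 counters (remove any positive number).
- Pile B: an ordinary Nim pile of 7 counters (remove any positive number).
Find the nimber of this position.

3

Pile A is a plain Nim pile of size 4, so its Grundy value is 4.
Pile B is a plain Nim pile of size 7, so its Grundy value is 7.
By the Sprague-Grundy theorem, the Grundy value of a sum of independent games is the XOR of the component values.
Combined value = 4 XOR 7 = 3.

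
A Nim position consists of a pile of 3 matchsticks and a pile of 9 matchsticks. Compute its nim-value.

10

In binary:
  0011  (3)
  1001  (9)
  ----
  1010  (10)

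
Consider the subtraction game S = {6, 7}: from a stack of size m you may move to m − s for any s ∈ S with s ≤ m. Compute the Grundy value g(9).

Grundy values for subtraction set {6, 7}:
k:     0  1  2  3  4  5  6  7  8  9
g(k):  0  0  0  0  0  0  1  1  1  1
So g(9) = 1.

1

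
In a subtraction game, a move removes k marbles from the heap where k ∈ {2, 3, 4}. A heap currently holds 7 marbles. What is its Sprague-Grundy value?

0

Compute g(0), g(1), … for moves {2, 3, 4}:
g(0) = mex{} = 0
g(1) = mex{} = 0
g(2) = mex{0} = 1
g(3) = mex{0} = 1
g(4) = mex{0,1} = 2
g(5) = mex{0,1} = 2
g(6) = mex{1,2} = 0
g(7) = mex{1,2} = 0
So g(7) = 0.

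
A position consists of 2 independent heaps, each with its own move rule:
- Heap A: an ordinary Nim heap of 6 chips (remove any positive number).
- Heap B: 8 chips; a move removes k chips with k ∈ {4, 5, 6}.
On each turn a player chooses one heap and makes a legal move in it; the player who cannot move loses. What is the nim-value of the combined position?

4

Heap A is a plain Nim heap of size 6, so its Grundy value is 6.
Build the Grundy sequence for heap B with g(k) = mex{g(k−s) : s ∈ {4, 5, 6}, s ≤ k}:
k:     0  1  2  3  4  5  6  7  8
g(k):  0  0  0  0  1  1  1  1  2
So g(8) = 2.
The value of a disjunctive sum is the nim-sum of the parts.
Combined value = 6 XOR 2 = 4.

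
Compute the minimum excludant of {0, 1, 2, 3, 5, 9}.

The values 0, 1, 2, 3 are all present; 4 is the first non-negative integer missing from the set.

4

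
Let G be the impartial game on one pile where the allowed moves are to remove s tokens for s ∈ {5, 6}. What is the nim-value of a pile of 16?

1

Build the Grundy sequence with g(k) = mex{g(k−s) : s ∈ {5, 6}, s ≤ k}:
k:     0  1  2  3  4  5  6  7  8  9 10 11 12 13 14 15 16
g(k):  0  0  0  0  0  1  1  1  1  1  2  0  0  0  0  0  1
So g(16) = 1.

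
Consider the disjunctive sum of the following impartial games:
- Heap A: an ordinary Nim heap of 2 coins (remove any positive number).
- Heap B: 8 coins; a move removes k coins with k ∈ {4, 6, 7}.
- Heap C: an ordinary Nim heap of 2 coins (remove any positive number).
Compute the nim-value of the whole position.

2

Heap A is a plain Nim heap of size 2, so its Grundy value is 2.
For heap B, compute g(0), g(1), … with moves {4, 6, 7}:
g(0) = mex{} = 0
g(1) = mex{} = 0
g(2) = mex{} = 0
g(3) = mex{} = 0
g(4) = mex{0} = 1
g(5) = mex{0} = 1
g(6) = mex{0} = 1
g(7) = mex{0} = 1
g(8) = mex{0,1} = 2
So g(8) = 2.
Heap C is a plain Nim heap of size 2, so its Grundy value is 2.
The value of a disjunctive sum is the nim-sum of the parts.
Combined value = 2 XOR 2 XOR 2 = 2.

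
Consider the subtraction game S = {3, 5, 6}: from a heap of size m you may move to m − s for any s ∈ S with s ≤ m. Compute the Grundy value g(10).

0

Build the Grundy sequence with g(k) = mex{g(k−s) : s ∈ {3, 5, 6}, s ≤ k}:
g(0) = mex{} = 0
g(1) = mex{} = 0
g(2) = mex{} = 0
g(3) = mex{0} = 1
g(4) = mex{0} = 1
g(5) = mex{0} = 1
g(6) = mex{0,1} = 2
g(7) = mex{0,1} = 2
g(8) = mex{0,1} = 2
g(9) = mex{1,2} = 0
g(10) = mex{1,2} = 0
So g(10) = 0.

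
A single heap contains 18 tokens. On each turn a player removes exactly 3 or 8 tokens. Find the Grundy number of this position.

Grundy values for subtraction set {3, 8}:
k:     0  1  2  3  4  5  6  7  8  9 10 11 12 13 14 15 16 17 18
g(k):  0  0  0  1  1  1  0  0  2  1  1  0  0  0  1  1  1  0  0
So g(18) = 0.

0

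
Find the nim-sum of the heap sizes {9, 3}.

Compute the nim-sum pairwise:
9 ^ 3 = 10

10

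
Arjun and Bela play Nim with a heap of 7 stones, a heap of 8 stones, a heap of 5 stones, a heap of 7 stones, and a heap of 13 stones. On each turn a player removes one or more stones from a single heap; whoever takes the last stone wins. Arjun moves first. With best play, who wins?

Bela wins

In binary:
  0111  (7)
  1000  (8)
  0101  (5)
  0111  (7)
  1101  (13)
  ----
  0000  (0)
The nim-sum is 0, so this is a P-position: the player to move is in a losing position under optimal play; Arjun is about to move from it and so loses — Bela wins.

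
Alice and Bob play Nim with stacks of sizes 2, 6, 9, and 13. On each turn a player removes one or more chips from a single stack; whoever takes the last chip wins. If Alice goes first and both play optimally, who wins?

Bob wins

In binary:
  0010  (2)
  0110  (6)
  1001  (9)
  1101  (13)
  ----
  0000  (0)
The nim-sum is 0, so this is a P-position: the player to move is in a losing position under optimal play; Alice is about to move from it and so loses — Bob wins.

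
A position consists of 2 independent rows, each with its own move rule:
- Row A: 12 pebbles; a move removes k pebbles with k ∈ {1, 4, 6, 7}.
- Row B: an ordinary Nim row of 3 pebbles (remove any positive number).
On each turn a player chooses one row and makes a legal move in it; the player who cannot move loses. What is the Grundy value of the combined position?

1

Build the Grundy sequence for row A with g(k) = mex{g(k−s) : s ∈ {1, 4, 6, 7}, s ≤ k}:
k:     0  1  2  3  4  5  6  7  8  9 10 11 12
g(k):  0  1  0  1  2  0  1  2  3  2  0  1  2
So g(12) = 2.
Row B is a plain Nim row of size 3, so its Grundy value is 3.
The value of a disjunctive sum is the nim-sum of the parts.
Combined value = 2 XOR 3 = 1.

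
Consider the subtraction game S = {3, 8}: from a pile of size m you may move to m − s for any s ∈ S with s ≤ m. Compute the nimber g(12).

Grundy values for subtraction set {3, 8}:
k:     0  1  2  3  4  5  6  7  8  9 10 11 12
g(k):  0  0  0  1  1  1  0  0  2  1  1  0  0
So g(12) = 0.

0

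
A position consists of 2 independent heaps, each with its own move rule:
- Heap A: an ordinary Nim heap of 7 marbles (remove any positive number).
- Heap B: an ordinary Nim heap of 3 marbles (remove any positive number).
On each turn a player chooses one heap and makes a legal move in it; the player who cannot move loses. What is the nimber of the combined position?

Heap A is a plain Nim heap of size 7, so its Grundy value is 7.
Heap B is a plain Nim heap of size 3, so its Grundy value is 3.
By the Sprague-Grundy theorem, the Grundy value of a sum of independent games is the XOR of the component values.
Combined value = 7 XOR 3 = 4.

4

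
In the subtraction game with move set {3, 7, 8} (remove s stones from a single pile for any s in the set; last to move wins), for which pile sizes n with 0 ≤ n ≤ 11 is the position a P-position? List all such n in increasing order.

0, 1, 2, 6, 11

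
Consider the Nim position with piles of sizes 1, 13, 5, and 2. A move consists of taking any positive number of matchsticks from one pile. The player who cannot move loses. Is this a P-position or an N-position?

N-position

Nim-sum: 1 ^ 13 ^ 5 ^ 2 = 11.
The nim-sum is 11 ≠ 0, so this is an N-position: the player to move can win.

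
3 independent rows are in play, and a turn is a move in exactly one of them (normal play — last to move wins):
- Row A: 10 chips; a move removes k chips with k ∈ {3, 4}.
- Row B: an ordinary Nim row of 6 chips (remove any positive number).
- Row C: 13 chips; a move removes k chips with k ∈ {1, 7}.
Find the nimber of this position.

6

For row A, compute g(0), g(1), … with moves {3, 4}:
k:     0  1  2  3  4  5  6  7  8  9 10
g(k):  0  0  0  1  1  1  2  0  0  0  1
So g(10) = 1.
Row B is a plain Nim row of size 6, so its Grundy value is 6.
For row C, compute g(0), g(1), … with moves {1, 7}:
g(0) = mex{} = 0
g(1) = mex{0} = 1
g(2) = mex{1} = 0
g(3) = mex{0} = 1
g(4) = mex{1} = 0
g(5) = mex{0} = 1
g(6) = mex{1} = 0
g(7) = mex{0} = 1
g(8) = mex{1} = 0
g(9) = mex{0} = 1
g(10) = mex{1} = 0
g(11) = mex{0} = 1
g(12) = mex{1} = 0
g(13) = mex{0} = 1
So g(13) = 1.
The value of a disjunctive sum is the nim-sum of the parts.
Combined value = 1 ⊕ 6 ⊕ 1 = 6.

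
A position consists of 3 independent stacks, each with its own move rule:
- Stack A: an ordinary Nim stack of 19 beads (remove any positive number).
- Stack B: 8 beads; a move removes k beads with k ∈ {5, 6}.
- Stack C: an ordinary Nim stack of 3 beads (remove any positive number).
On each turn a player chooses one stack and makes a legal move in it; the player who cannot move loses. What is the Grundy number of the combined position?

17

Stack A is a plain Nim stack of size 19, so its Grundy value is 19.
Grundy values for stack B (subtraction set {5, 6}):
g(0) = mex{} = 0
g(1) = mex{} = 0
g(2) = mex{} = 0
g(3) = mex{} = 0
g(4) = mex{} = 0
g(5) = mex{0} = 1
g(6) = mex{0} = 1
g(7) = mex{0} = 1
g(8) = mex{0} = 1
So g(8) = 1.
Stack C is a plain Nim stack of size 3, so its Grundy value is 3.
The value of a disjunctive sum is the nim-sum of the parts.
Combined value = 19 ⊕ 1 ⊕ 3 = 17.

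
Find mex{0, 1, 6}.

The values 0, 1 are all present; 2 is the first non-negative integer missing from the set.

2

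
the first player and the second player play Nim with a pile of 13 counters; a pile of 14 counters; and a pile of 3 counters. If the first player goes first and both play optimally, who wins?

Bitwise XOR of the heap sizes:
  1101  (13)
  1110  (14)
  0011  (3)
  ----
  0000  (0)
The nim-sum is 0, so this is a P-position: the player to move is in a losing position under optimal play; the first player is about to move from it and so loses — the second player wins.

the second player wins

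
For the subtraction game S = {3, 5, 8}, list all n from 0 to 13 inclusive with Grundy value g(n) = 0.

0, 1, 2, 11, 12, 13

Compute g(0), g(1), … for moves {3, 5, 8}:
g(0) = mex{} = 0
g(1) = mex{} = 0
g(2) = mex{} = 0
g(3) = mex{0} = 1
g(4) = mex{0} = 1
g(5) = mex{0} = 1
g(6) = mex{0,1} = 2
g(7) = mex{0,1} = 2
g(8) = mex{0,1} = 2
g(9) = mex{0,1,2} = 3
g(10) = mex{0,1,2} = 3
g(11) = mex{1,2} = 0
g(12) = mex{1,2,3} = 0
g(13) = mex{1,2,3} = 0
The P-positions (g = 0) in 0..13 are 0, 1, 2, 11, 12, 13.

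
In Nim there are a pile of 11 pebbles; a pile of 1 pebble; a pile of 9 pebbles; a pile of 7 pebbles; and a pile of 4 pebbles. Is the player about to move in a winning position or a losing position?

Bitwise XOR of the heap sizes:
  1011  (11)
  0001  (1)
  1001  (9)
  0111  (7)
  0100  (4)
  ----
  0000  (0)
The nim-sum is 0, so this is a P-position: the player to move is in a losing position under optimal play.

Losing position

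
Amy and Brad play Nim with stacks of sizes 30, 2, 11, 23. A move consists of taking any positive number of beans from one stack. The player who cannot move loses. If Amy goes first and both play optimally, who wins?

Brad wins

Nim-sum: 30 XOR 2 XOR 11 XOR 23 = 0.
The nim-sum is 0, so this is a P-position: the player to move is in a losing position under optimal play; Amy is about to move from it and so loses — Brad wins.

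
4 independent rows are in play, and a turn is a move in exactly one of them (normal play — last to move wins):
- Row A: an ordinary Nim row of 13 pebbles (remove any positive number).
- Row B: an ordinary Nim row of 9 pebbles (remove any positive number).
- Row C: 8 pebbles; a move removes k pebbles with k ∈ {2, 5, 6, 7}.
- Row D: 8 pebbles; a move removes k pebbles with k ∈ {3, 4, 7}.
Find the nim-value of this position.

4

Row A is a plain Nim row of size 13, so its Grundy value is 13.
Row B is a plain Nim row of size 9, so its Grundy value is 9.
Grundy values for row C (subtraction set {2, 5, 6, 7}):
g(0) = mex{} = 0
g(1) = mex{} = 0
g(2) = mex{0} = 1
g(3) = mex{0} = 1
g(4) = mex{1} = 0
g(5) = mex{0,1} = 2
g(6) = mex{0} = 1
g(7) = mex{0,1,2} = 3
g(8) = mex{0,1} = 2
So g(8) = 2.
Build the Grundy sequence for row D with g(k) = mex{g(k−s) : s ∈ {3, 4, 7}, s ≤ k}:
g(0) = mex{} = 0
g(1) = mex{} = 0
g(2) = mex{} = 0
g(3) = mex{0} = 1
g(4) = mex{0} = 1
g(5) = mex{0} = 1
g(6) = mex{0,1} = 2
g(7) = mex{0,1} = 2
g(8) = mex{0,1} = 2
So g(8) = 2.
The value of a disjunctive sum is the nim-sum of the parts.
Combined value = 13 ⊕ 9 ⊕ 2 ⊕ 2 = 4.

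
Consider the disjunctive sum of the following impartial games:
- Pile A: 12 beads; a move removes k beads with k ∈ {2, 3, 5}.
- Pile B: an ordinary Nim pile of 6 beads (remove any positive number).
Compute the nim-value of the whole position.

4

Grundy values for pile A (subtraction set {2, 3, 5}):
g(0) = mex{} = 0
g(1) = mex{} = 0
g(2) = mex{0} = 1
g(3) = mex{0} = 1
g(4) = mex{0,1} = 2
g(5) = mex{0,1} = 2
g(6) = mex{0,1,2} = 3
g(7) = mex{1,2} = 0
g(8) = mex{1,2,3} = 0
g(9) = mex{0,2,3} = 1
g(10) = mex{0,2} = 1
g(11) = mex{0,1,3} = 2
g(12) = mex{0,1} = 2
So g(12) = 2.
Pile B is a plain Nim pile of size 6, so its Grundy value is 6.
By the Sprague-Grundy theorem, the Grundy value of a sum of independent games is the XOR of the component values.
Combined value = 2 XOR 6 = 4.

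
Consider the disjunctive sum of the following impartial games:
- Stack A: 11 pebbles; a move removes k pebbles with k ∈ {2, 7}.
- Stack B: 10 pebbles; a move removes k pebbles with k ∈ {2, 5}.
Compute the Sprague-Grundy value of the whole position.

Build the Grundy sequence for stack A with g(k) = mex{g(k−s) : s ∈ {2, 7}, s ≤ k}:
k:     0  1  2  3  4  5  6  7  8  9 10 11
g(k):  0  0  1  1  0  0  1  1  2  0  0  1
So g(11) = 1.
Build the Grundy sequence for stack B with g(k) = mex{g(k−s) : s ∈ {2, 5}, s ≤ k}:
g(0) = mex{} = 0
g(1) = mex{} = 0
g(2) = mex{0} = 1
g(3) = mex{0} = 1
g(4) = mex{1} = 0
g(5) = mex{0,1} = 2
g(6) = mex{0} = 1
g(7) = mex{1,2} = 0
g(8) = mex{1} = 0
g(9) = mex{0} = 1
g(10) = mex{0,2} = 1
So g(10) = 1.
The value of a disjunctive sum is the nim-sum of the parts.
Combined value = 1 ⊕ 1 = 0.

0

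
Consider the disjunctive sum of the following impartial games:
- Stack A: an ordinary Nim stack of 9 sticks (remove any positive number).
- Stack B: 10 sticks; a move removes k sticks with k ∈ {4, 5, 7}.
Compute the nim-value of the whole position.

Stack A is a plain Nim stack of size 9, so its Grundy value is 9.
Build the Grundy sequence for stack B with g(k) = mex{g(k−s) : s ∈ {4, 5, 7}, s ≤ k}:
k:     0  1  2  3  4  5  6  7  8  9 10
g(k):  0  0  0  0  1  1  1  1  2  2  2
So g(10) = 2.
The value of a disjunctive sum is the nim-sum of the parts.
Combined value = 9 ⊕ 2 = 11.

11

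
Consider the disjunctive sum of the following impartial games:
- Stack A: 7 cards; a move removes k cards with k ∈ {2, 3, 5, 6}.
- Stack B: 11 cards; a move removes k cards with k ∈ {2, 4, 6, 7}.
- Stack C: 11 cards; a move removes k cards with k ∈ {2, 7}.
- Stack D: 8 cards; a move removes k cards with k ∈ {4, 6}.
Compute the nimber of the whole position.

For stack A, compute g(0), g(1), … with moves {2, 3, 5, 6}:
k:     0  1  2  3  4  5  6  7
g(k):  0  0  1  1  2  2  3  3
So g(7) = 3.
Build the Grundy sequence for stack B with g(k) = mex{g(k−s) : s ∈ {2, 4, 6, 7}, s ≤ k}:
g(0) = mex{} = 0
g(1) = mex{} = 0
g(2) = mex{0} = 1
g(3) = mex{0} = 1
g(4) = mex{0,1} = 2
g(5) = mex{0,1} = 2
g(6) = mex{0,1,2} = 3
g(7) = mex{0,1,2} = 3
g(8) = mex{0,1,2,3} = 4
g(9) = mex{1,2,3} = 0
g(10) = mex{1,2,3,4} = 0
g(11) = mex{0,2,3} = 1
So g(11) = 1.
For stack C, compute g(0), g(1), … with moves {2, 7}:
g(0) = mex{} = 0
g(1) = mex{} = 0
g(2) = mex{0} = 1
g(3) = mex{0} = 1
g(4) = mex{1} = 0
g(5) = mex{1} = 0
g(6) = mex{0} = 1
g(7) = mex{0} = 1
g(8) = mex{0,1} = 2
g(9) = mex{1} = 0
g(10) = mex{1,2} = 0
g(11) = mex{0} = 1
So g(11) = 1.
For stack D, compute g(0), g(1), … with moves {4, 6}:
k:     0  1  2  3  4  5  6  7  8
g(k):  0  0  0  0  1  1  1  1  2
So g(8) = 2.
By the Sprague-Grundy theorem, the Grundy value of a sum of independent games is the XOR of the component values.
Combined value = 3 ⊕ 1 ⊕ 1 ⊕ 2 = 1.

1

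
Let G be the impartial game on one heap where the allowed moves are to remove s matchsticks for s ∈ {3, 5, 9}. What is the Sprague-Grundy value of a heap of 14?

Build the Grundy sequence with g(k) = mex{g(k−s) : s ∈ {3, 5, 9}, s ≤ k}:
k:     0  1  2  3  4  5  6  7  8  9 10 11 12 13 14
g(k):  0  0  0  1  1  1  2  2  0  3  3  1  0  2  0
So g(14) = 0.

0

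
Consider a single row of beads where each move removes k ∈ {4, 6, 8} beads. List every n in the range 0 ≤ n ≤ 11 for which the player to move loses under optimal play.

Compute g(0), g(1), … for moves {4, 6, 8}:
k:     0  1  2  3  4  5  6  7  8  9 10 11
g(k):  0  0  0  0  1  1  1  1  2  2  2  2
The P-positions (g = 0) in 0..11 are 0, 1, 2, 3.

0, 1, 2, 3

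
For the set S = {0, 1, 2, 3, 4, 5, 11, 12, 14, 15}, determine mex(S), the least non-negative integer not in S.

The values 0, 1, 2, 3, 4, 5 are all present; 6 is the first non-negative integer missing from the set.

6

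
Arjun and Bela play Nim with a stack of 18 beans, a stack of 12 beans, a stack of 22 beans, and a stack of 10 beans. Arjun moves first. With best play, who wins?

Compute the nim-sum pairwise:
18 XOR 12 = 30
30 XOR 22 = 8
8 XOR 10 = 2
The nim-sum is 2 ≠ 0, so this is an N-position: the player to move can win; Arjun has a winning move.

Arjun wins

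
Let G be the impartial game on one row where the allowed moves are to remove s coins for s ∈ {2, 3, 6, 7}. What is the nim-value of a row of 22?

Grundy values for subtraction set {2, 3, 6, 7}:
k:     0  1  2  3  4  5  6  7  8  9 10 11 12 13 14 15 16 17 18 19 20 21 22
g(k):  0  0  1  1  2  0  3  1  2  0  0  1  1  2  0  3  1  2  0  0  1  1  2
So g(22) = 2.

2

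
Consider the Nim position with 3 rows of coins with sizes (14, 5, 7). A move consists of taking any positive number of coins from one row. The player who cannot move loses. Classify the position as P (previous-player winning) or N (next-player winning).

Bitwise XOR of the heap sizes:
  1110  (14)
  0101  (5)
  0111  (7)
  ----
  1100  (12)
The nim-sum is 12 ≠ 0, so this is an N-position: the player to move can win.

N-position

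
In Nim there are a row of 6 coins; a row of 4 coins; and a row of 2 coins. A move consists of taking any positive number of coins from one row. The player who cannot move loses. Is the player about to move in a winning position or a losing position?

Losing position

Compute the nim-sum pairwise:
6 ^ 4 = 2
2 ^ 2 = 0
The nim-sum is 0, so this is a P-position: the player to move is in a losing position under optimal play.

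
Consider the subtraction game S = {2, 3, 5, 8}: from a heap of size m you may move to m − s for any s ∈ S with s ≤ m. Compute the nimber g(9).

1

Compute g(0), g(1), … for moves {2, 3, 5, 8}:
k:     0  1  2  3  4  5  6  7  8  9
g(k):  0  0  1  1  2  2  3  0  4  1
So g(9) = 1.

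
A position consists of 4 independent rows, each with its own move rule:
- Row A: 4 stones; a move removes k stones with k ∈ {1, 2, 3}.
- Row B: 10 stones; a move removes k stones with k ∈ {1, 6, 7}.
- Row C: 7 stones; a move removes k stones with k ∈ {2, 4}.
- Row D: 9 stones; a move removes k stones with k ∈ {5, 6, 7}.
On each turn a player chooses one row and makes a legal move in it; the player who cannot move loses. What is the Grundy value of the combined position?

Grundy values for row A (subtraction set {1, 2, 3}):
k:     0  1  2  3  4
g(k):  0  1  2  3  0
So g(4) = 0.
Build the Grundy sequence for row B with g(k) = mex{g(k−s) : s ∈ {1, 6, 7}, s ≤ k}:
k:     0  1  2  3  4  5  6  7  8  9 10
g(k):  0  1  0  1  0  1  2  3  2  3  2
So g(10) = 2.
For row C, compute g(0), g(1), … with moves {2, 4}:
k:     0  1  2  3  4  5  6  7
g(k):  0  0  1  1  2  2  0  0
So g(7) = 0.
For row D, compute g(0), g(1), … with moves {5, 6, 7}:
g(0) = mex{} = 0
g(1) = mex{} = 0
g(2) = mex{} = 0
g(3) = mex{} = 0
g(4) = mex{} = 0
g(5) = mex{0} = 1
g(6) = mex{0} = 1
g(7) = mex{0} = 1
g(8) = mex{0} = 1
g(9) = mex{0} = 1
So g(9) = 1.
The value of a disjunctive sum is the nim-sum of the parts.
Combined value = 0 XOR 2 XOR 0 XOR 1 = 3.

3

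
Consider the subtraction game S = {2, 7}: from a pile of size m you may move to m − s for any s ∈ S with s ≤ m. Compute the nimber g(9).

0

Compute g(0), g(1), … for moves {2, 7}:
g(0) = mex{} = 0
g(1) = mex{} = 0
g(2) = mex{0} = 1
g(3) = mex{0} = 1
g(4) = mex{1} = 0
g(5) = mex{1} = 0
g(6) = mex{0} = 1
g(7) = mex{0} = 1
g(8) = mex{0,1} = 2
g(9) = mex{1} = 0
So g(9) = 0.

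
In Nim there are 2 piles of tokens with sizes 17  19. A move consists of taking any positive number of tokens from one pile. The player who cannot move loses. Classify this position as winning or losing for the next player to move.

Winning position

Compute the nim-sum pairwise:
17 XOR 19 = 2
The nim-sum is 2 ≠ 0, so this is an N-position: the player to move can win.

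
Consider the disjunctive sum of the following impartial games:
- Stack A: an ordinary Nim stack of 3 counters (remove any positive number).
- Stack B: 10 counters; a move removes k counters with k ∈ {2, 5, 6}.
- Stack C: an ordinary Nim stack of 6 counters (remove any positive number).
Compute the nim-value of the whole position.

4

Stack A is a plain Nim stack of size 3, so its Grundy value is 3.
For stack B, compute g(0), g(1), … with moves {2, 5, 6}:
g(0) = mex{} = 0
g(1) = mex{} = 0
g(2) = mex{0} = 1
g(3) = mex{0} = 1
g(4) = mex{1} = 0
g(5) = mex{0,1} = 2
g(6) = mex{0} = 1
g(7) = mex{0,1,2} = 3
g(8) = mex{1} = 0
g(9) = mex{0,1,3} = 2
g(10) = mex{0,2} = 1
So g(10) = 1.
Stack C is a plain Nim stack of size 6, so its Grundy value is 6.
By the Sprague-Grundy theorem, the Grundy value of a sum of independent games is the XOR of the component values.
Combined value = 3 ⊕ 1 ⊕ 6 = 4.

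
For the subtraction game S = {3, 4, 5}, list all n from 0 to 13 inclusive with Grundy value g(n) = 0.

0, 1, 2, 8, 9, 10

Build the Grundy sequence with g(k) = mex{g(k−s) : s ∈ {3, 4, 5}, s ≤ k}:
k:     0  1  2  3  4  5  6  7  8  9 10 11 12 13
g(k):  0  0  0  1  1  1  2  2  0  0  0  1  1  1
The P-positions (g = 0) in 0..13 are 0, 1, 2, 8, 9, 10.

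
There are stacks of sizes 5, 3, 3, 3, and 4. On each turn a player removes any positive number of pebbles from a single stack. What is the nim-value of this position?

Nim-sum: 5 ⊕ 3 ⊕ 3 ⊕ 3 ⊕ 4 = 2.

2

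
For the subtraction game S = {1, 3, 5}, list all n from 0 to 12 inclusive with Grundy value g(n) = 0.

0, 2, 4, 6, 8, 10, 12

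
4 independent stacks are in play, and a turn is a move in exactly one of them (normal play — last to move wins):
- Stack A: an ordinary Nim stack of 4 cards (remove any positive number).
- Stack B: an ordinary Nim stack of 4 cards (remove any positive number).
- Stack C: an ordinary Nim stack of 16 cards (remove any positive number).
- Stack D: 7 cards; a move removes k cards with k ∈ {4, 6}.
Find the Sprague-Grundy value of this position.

Stack A is a plain Nim stack of size 4, so its Grundy value is 4.
Stack B is a plain Nim stack of size 4, so its Grundy value is 4.
Stack C is a plain Nim stack of size 16, so its Grundy value is 16.
For stack D, compute g(0), g(1), … with moves {4, 6}:
k:     0  1  2  3  4  5  6  7
g(k):  0  0  0  0  1  1  1  1
So g(7) = 1.
By the Sprague-Grundy theorem, the Grundy value of a sum of independent games is the XOR of the component values.
Combined value = 4 XOR 4 XOR 16 XOR 1 = 17.

17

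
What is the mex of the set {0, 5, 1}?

The values 0, 1 are all present; 2 is the first non-negative integer missing from the set.

2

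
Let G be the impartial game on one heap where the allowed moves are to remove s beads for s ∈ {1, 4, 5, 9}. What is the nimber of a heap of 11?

Grundy values for subtraction set {1, 4, 5, 9}:
g(0) = mex{} = 0
g(1) = mex{0} = 1
g(2) = mex{1} = 0
g(3) = mex{0} = 1
g(4) = mex{0,1} = 2
g(5) = mex{0,1,2} = 3
g(6) = mex{0,1,3} = 2
g(7) = mex{0,1,2} = 3
g(8) = mex{1,2,3} = 0
g(9) = mex{0,2,3} = 1
g(10) = mex{1,2,3} = 0
g(11) = mex{0,2,3} = 1
So g(11) = 1.

1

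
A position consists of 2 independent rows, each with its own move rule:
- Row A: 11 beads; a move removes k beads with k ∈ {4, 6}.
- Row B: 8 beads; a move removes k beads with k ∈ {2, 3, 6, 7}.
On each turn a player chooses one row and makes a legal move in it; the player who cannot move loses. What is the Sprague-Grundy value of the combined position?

2

Build the Grundy sequence for row A with g(k) = mex{g(k−s) : s ∈ {4, 6}, s ≤ k}:
k:     0  1  2  3  4  5  6  7  8  9 10 11
g(k):  0  0  0  0  1  1  1  1  2  2  0  0
So g(11) = 0.
Grundy values for row B (subtraction set {2, 3, 6, 7}):
g(0) = mex{} = 0
g(1) = mex{} = 0
g(2) = mex{0} = 1
g(3) = mex{0} = 1
g(4) = mex{0,1} = 2
g(5) = mex{1} = 0
g(6) = mex{0,1,2} = 3
g(7) = mex{0,2} = 1
g(8) = mex{0,1,3} = 2
So g(8) = 2.
The value of a disjunctive sum is the nim-sum of the parts.
Combined value = 0 XOR 2 = 2.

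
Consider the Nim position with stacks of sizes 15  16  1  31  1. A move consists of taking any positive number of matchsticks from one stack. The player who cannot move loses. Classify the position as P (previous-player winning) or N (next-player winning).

P-position

Nim-sum: 15 ⊕ 16 ⊕ 1 ⊕ 31 ⊕ 1 = 0.
The nim-sum is 0, so this is a P-position: the player to move is in a losing position under optimal play.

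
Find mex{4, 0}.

0 is in the set but 1 is not, so the mex is 1.

1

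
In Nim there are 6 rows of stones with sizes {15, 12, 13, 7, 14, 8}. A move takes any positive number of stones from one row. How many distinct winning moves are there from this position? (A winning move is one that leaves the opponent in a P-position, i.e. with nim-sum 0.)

5

In binary:
  1111  (15)
  1100  (12)
  1101  (13)
  0111  (7)
  1110  (14)
  1000  (8)
  ----
  1111  (15)
The overall nim-sum is X = 15. A row of size p has a winning move iff p XOR X < p (reduce it to p XOR X).
  15: 15 XOR 15 = 0 < 15 — winning move (to 0).
  12: 12 XOR 15 = 3 < 12 — winning move (to 3).
  13: 13 XOR 15 = 2 < 13 — winning move (to 2).
  7: 7 XOR 15 = 8 ≥ 7 — no move.
  14: 14 XOR 15 = 1 < 14 — winning move (to 1).
  8: 8 XOR 15 = 7 < 8 — winning move (to 7).
That gives 5 winning moves.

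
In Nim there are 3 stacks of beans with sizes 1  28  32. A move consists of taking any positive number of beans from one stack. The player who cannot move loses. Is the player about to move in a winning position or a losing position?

Winning position

Write each in binary and XOR column by column:
  000001  (1)
  011100  (28)
  100000  (32)
  ------
  111101  (61)
The nim-sum is 61 ≠ 0, so this is an N-position: the player to move can win.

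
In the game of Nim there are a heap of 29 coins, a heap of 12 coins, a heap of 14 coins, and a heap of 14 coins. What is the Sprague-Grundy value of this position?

Compute the nim-sum pairwise:
29 XOR 12 = 17
17 XOR 14 = 31
31 XOR 14 = 17

17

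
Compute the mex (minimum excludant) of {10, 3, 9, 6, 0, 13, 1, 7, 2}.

The values 0, 1, 2, 3 are all present; 4 is the first non-negative integer missing from the set.

4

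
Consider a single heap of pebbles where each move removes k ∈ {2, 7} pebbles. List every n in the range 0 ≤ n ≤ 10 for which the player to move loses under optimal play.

0, 1, 4, 5, 9, 10

Build the Grundy sequence with g(k) = mex{g(k−s) : s ∈ {2, 7}, s ≤ k}:
k:     0  1  2  3  4  5  6  7  8  9 10
g(k):  0  0  1  1  0  0  1  1  2  0  0
The P-positions (g = 0) in 0..10 are 0, 1, 4, 5, 9, 10.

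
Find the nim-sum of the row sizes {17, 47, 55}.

9

Compute the nim-sum pairwise:
17 ⊕ 47 = 62
62 ⊕ 55 = 9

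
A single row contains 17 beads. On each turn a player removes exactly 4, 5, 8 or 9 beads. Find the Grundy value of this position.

1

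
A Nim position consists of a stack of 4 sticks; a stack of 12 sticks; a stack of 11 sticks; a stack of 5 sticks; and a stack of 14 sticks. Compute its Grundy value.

8

Compute the nim-sum pairwise:
4 XOR 12 = 8
8 XOR 11 = 3
3 XOR 5 = 6
6 XOR 14 = 8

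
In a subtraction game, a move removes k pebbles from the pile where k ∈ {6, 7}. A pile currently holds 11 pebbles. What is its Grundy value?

Compute g(0), g(1), … for moves {6, 7}:
g(0) = mex{} = 0
g(1) = mex{} = 0
g(2) = mex{} = 0
g(3) = mex{} = 0
g(4) = mex{} = 0
g(5) = mex{} = 0
g(6) = mex{0} = 1
g(7) = mex{0} = 1
g(8) = mex{0} = 1
g(9) = mex{0} = 1
g(10) = mex{0} = 1
g(11) = mex{0} = 1
So g(11) = 1.

1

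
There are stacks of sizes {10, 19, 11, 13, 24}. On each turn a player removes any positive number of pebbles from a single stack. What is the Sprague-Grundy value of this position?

7

Nim-sum: 10 ^ 19 ^ 11 ^ 13 ^ 24 = 7.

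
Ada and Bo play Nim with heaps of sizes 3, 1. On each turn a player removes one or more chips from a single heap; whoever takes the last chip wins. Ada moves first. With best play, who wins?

Ada wins

Write each in binary and XOR column by column:
  11  (3)
  01  (1)
  --
  10  (2)
The nim-sum is 2 ≠ 0, so this is an N-position: the player to move can win; Ada has a winning move.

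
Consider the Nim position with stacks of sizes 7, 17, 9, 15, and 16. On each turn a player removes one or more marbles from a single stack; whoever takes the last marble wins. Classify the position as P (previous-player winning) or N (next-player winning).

Nim-sum: 7 ^ 17 ^ 9 ^ 15 ^ 16 = 0.
The nim-sum is 0, so this is a P-position: the player to move is in a losing position under optimal play.

P-position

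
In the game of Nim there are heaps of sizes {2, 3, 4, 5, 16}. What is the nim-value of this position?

Nim-sum: 2 ⊕ 3 ⊕ 4 ⊕ 5 ⊕ 16 = 16.

16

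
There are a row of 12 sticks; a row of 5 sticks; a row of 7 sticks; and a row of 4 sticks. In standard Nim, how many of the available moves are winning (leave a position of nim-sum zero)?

Nim-sum: 12 ⊕ 5 ⊕ 7 ⊕ 4 = 10.
The overall nim-sum is X = 10. A row of size p has a winning move iff p XOR X < p (reduce it to p XOR X).
  12: 12 XOR 10 = 6 < 12 — winning move (to 6).
  5: 5 XOR 10 = 15 ≥ 5 — no move.
  7: 7 XOR 10 = 13 ≥ 7 — no move.
  4: 4 XOR 10 = 14 ≥ 4 — no move.
That gives 1 winning move.

1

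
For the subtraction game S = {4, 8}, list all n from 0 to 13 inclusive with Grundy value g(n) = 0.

Grundy values for subtraction set {4, 8}:
g(0) = mex{} = 0
g(1) = mex{} = 0
g(2) = mex{} = 0
g(3) = mex{} = 0
g(4) = mex{0} = 1
g(5) = mex{0} = 1
g(6) = mex{0} = 1
g(7) = mex{0} = 1
g(8) = mex{0,1} = 2
g(9) = mex{0,1} = 2
g(10) = mex{0,1} = 2
g(11) = mex{0,1} = 2
g(12) = mex{1,2} = 0
g(13) = mex{1,2} = 0
The P-positions (g = 0) in 0..13 are 0, 1, 2, 3, 12, 13.

0, 1, 2, 3, 12, 13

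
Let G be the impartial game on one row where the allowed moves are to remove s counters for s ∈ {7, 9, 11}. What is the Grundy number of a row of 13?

1

Compute g(0), g(1), … for moves {7, 9, 11}:
k:     0  1  2  3  4  5  6  7  8  9 10 11 12 13
g(k):  0  0  0  0  0  0  0  1  1  1  1  1  1  1
So g(13) = 1.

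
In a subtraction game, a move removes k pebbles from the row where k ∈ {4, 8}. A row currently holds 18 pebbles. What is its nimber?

1

Grundy values for subtraction set {4, 8}:
k:     0  1  2  3  4  5  6  7  8  9 10 11 12 13 14 15 16 17 18
g(k):  0  0  0  0  1  1  1  1  2  2  2  2  0  0  0  0  1  1  1
So g(18) = 1.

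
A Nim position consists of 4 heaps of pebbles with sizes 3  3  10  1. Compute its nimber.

11

Compute the nim-sum pairwise:
3 ^ 3 = 0
0 ^ 10 = 10
10 ^ 1 = 11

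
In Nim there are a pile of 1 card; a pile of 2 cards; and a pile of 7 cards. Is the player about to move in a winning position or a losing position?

Winning position

Nim-sum: 1 ^ 2 ^ 7 = 4.
The nim-sum is 4 ≠ 0, so this is an N-position: the player to move can win.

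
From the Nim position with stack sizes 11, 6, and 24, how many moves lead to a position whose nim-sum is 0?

1

Compute the nim-sum pairwise:
11 ⊕ 6 = 13
13 ⊕ 24 = 21
The overall nim-sum is X = 21. A stack of size p has a winning move iff p XOR X < p (reduce it to p XOR X).
  11: 11 XOR 21 = 30 ≥ 11 — no move.
  6: 6 XOR 21 = 19 ≥ 6 — no move.
  24: 24 XOR 21 = 13 < 24 — winning move (to 13).
That gives 1 winning move.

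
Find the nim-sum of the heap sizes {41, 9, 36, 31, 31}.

Bitwise XOR of the heap sizes:
  101001  (41)
  001001  (9)
  100100  (36)
  011111  (31)
  011111  (31)
  ------
  000100  (4)

4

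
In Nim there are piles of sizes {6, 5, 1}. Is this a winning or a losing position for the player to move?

Compute the nim-sum pairwise:
6 XOR 5 = 3
3 XOR 1 = 2
The nim-sum is 2 ≠ 0, so this is an N-position: the player to move can win.

Winning position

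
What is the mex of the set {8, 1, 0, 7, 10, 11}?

The values 0, 1 are all present; 2 is the first non-negative integer missing from the set.

2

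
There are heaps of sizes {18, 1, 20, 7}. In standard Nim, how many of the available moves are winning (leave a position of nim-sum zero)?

0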